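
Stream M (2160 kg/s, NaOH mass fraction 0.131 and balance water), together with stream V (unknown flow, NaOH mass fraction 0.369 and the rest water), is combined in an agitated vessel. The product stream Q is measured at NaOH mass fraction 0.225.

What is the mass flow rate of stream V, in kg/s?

1410 kg/s

Let V be the unknown flow. Total out = 2160 + V.
NaOH balance: 282.96 + 0.369·V = 0.225·(2160 + V)
(0.369 − 0.225)·V = 0.225×2160 − 282.96 = 203.04
V = 203.04 / 0.144 = 1410 kg/s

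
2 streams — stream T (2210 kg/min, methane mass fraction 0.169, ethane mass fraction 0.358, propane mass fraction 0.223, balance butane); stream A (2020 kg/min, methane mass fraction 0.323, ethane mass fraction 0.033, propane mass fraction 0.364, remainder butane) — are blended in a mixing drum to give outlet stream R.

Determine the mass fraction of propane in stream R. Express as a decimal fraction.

0.290

Total flow out = 2210 + 2020 = 4230 kg/min.
propane in = 2210×0.223 + 2020×0.364 = 1228.1 kg/min.
propane mass fraction in R = 1228.1/4230 = 0.290.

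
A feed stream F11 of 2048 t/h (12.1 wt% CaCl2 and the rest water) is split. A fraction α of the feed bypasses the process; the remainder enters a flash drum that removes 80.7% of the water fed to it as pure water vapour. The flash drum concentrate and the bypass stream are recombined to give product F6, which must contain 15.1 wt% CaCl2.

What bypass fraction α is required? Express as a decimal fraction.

0.720

All 2048×0.121 = 247.81 t/h of CaCl2 reaches F6, so F6 = 247.81/0.151 = 1641.1 t/h and vapour = 406.89 t/h.
The evaporator receives (1−α)·2048 of feed at 0.879 water and removes 0.807 of that water:
0.807×0.879×(1−α)×2048 = 406.89
(1−α) = 406.89/1452.8 = 0.2801;  α = 0.7199.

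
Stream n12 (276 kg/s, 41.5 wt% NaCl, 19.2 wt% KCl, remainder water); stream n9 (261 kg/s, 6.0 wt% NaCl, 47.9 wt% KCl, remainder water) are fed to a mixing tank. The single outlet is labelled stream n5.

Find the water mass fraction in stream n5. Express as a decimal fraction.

Total flow out = 276 + 261 = 537 kg/s.
water in = 276×0.393 + 261×0.461 = 228.79 kg/s.
water mass fraction in n5 = 228.79/537 = 0.426.

0.426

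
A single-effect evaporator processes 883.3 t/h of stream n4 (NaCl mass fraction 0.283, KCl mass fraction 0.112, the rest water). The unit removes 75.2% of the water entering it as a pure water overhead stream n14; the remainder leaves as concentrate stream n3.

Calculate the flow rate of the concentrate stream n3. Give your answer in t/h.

water entering = 883.3×0.605 = 534.4 t/h; overhead removed = 0.752×534.4 = 401.87 t/h.
Concentrate = 883.3 − 401.87 = 481.43 t/h.

481.4 t/h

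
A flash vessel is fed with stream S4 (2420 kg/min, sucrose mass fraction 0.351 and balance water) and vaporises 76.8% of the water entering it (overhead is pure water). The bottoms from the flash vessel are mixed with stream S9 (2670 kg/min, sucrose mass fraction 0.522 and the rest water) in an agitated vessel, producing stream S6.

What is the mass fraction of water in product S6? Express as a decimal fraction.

Vapour removed = 0.768×0.649×2420 = 1206.2 kg/min; concentrate = 1213.8 kg/min.
water reaching the mixer = 364.37 (from concentrate) + 2670×0.478 = 1640.6 kg/min.
Product flow = 1213.8 + 2670 = 3883.8 kg/min; water fraction = 0.422.

0.422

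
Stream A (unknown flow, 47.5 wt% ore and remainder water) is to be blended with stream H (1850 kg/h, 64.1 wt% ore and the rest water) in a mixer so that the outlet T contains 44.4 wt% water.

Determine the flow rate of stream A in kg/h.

1941 kg/h

Let A be the unknown flow. Total out = 1850 + A.
water balance: 664.15 + 0.525·A = 0.444·(1850 + A)
(0.525 − 0.444)·A = 0.444×1850 − 664.15 = 157.25
A = 157.25 / 0.081 = 1941.4 kg/h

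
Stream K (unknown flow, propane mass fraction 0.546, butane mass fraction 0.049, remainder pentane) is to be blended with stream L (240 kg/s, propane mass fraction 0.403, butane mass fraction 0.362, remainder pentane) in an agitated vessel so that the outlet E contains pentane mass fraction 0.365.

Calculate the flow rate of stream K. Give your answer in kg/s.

Let K be the unknown flow. Total out = 240 + K.
pentane balance: 56.4 + 0.405·K = 0.365·(240 + K)
(0.405 − 0.365)·K = 0.365×240 − 56.4 = 31.2
K = 31.2 / 0.040 = 780 kg/s

780 kg/s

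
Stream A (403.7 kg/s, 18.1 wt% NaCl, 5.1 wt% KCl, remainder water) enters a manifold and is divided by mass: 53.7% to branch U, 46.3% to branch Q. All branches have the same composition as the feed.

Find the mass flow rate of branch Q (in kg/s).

Branch Q flow = 0.463×403.7 = 186.91 kg/s.

186.9 kg/s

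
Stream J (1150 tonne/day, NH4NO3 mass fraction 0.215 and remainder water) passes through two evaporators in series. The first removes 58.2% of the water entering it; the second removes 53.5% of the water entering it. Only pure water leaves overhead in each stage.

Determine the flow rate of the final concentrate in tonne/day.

422.7 tonne/day

water in feed = 1150×0.785 = 902.75 tonne/day.
After stage 1: water left = (1−0.582)×902.75 = 377.35; stream total = 624.6 tonne/day.
After stage 2: water left = (1−0.535)×377.35 = 175.47; final concentrate = 422.72 tonne/day.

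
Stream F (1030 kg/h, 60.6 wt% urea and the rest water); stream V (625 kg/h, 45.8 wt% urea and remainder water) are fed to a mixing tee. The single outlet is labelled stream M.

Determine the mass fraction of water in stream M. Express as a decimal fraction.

0.450

Total flow out = 1030 + 625 = 1655 kg/h.
water in = 1030×0.394 + 625×0.542 = 744.57 kg/h.
water mass fraction in M = 744.57/1655 = 0.450.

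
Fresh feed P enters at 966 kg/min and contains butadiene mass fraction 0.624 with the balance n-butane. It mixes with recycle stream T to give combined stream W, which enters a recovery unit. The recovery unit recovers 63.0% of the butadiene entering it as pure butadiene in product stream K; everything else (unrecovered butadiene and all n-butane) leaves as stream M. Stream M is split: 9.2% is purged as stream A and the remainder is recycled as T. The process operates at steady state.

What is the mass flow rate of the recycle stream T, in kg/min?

3890 kg/min

n-butane enters only via P and leaves only via the purge: 966×0.376 = 0.092×(n-butane in M), and the recovery unit passes all n-butane, so n-butane in W = n-butane in M = 3948 kg/min.
butadiene in W: m_A = 966×0.624 + (1−0.092)·(1−0.630)·m_A, so m_A = 602.78/0.6640 = 907.75 kg/min.
M = (1−0.630)×907.75 + 3948 = 4283.9 kg/min.
Recycle T = (1−0.092)×4283.9 = 3889.8 kg/min.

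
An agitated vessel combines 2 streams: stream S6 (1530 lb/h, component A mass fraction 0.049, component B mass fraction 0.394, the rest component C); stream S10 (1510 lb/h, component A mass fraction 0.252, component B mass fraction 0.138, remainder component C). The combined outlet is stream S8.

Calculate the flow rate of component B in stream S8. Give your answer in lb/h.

811.2 lb/h

component B out = component B in = 1530×0.394 + 1510×0.138 = 811.2 lb/h.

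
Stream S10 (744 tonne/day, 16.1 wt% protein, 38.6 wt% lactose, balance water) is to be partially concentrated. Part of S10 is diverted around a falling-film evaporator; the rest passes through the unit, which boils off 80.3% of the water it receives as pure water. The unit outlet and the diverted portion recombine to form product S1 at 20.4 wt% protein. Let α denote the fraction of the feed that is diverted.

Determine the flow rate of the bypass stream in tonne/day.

312.9 tonne/day

All 744×0.161 = 119.78 tonne/day of protein reaches S1, so S1 = 119.78/0.204 = 587.18 tonne/day and vapour = 156.82 tonne/day.
The evaporator receives (1−α)·744 of feed at 0.453 water and removes 0.803 of that water:
0.803×0.453×(1−α)×744 = 156.82
(1−α) = 156.82/270.64 = 0.5795;  α = 0.4205.
Bypass flow = 0.4205×744 = 312.88 tonne/day.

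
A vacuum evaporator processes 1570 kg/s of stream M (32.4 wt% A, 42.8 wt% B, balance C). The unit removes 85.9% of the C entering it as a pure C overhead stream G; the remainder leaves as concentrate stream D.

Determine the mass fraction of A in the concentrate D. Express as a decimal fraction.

0.412

A is not removed: 1570×0.324 = 508.68 kg/s of A enters D.
C entering = 1570×0.248 = 389.36 kg/s; overhead removed = 0.859×389.36 = 334.46 kg/s.
Concentrate = 1570 − 334.46 = 1235.5 kg/s.
Mass fraction = 508.68/1235.5 = 0.412.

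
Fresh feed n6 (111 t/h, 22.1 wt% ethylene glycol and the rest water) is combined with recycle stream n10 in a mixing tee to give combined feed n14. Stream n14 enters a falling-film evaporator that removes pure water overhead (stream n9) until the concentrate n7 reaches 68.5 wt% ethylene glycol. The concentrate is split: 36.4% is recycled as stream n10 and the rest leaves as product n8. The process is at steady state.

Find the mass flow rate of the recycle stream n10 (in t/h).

Overall ethylene glycol balance (none leaves overhead): ethylene glycol in fresh feed = ethylene glycol in product, i.e. 111×0.221 = (1−0.364)·n7·0.685.
n7 = 24.531/(0.685×0.636) = 56.308 t/h.
Recycle n10 = 0.364×56.308 = 20.496 t/h.

20.5 t/h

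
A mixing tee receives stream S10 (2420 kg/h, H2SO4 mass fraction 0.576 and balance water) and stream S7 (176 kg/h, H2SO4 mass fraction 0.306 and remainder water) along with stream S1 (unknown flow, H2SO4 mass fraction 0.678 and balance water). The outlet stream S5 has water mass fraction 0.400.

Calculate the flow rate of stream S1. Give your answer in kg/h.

1408 kg/h

Let S1 be the unknown flow. Total out = 2596 + S1.
water balance: 1148.2 + 0.322·S1 = 0.400·(2596 + S1)
(0.322 − 0.400)·S1 = 0.400×2596 − 1148.2 = -109.82
S1 = -109.82 / -0.078 = 1408 kg/h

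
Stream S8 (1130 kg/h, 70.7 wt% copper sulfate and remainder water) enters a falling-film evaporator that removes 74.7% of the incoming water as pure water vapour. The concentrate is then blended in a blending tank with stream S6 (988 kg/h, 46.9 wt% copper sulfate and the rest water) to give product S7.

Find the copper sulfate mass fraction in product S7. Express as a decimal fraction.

Vapour removed = 0.747×0.293×1130 = 247.32 kg/h; concentrate = 882.68 kg/h.
copper sulfate reaching the mixer = 798.91 (from concentrate) + 988×0.469 = 1262.3 kg/h.
Product flow = 882.68 + 988 = 1870.7 kg/h; copper sulfate fraction = 0.6748.

0.6748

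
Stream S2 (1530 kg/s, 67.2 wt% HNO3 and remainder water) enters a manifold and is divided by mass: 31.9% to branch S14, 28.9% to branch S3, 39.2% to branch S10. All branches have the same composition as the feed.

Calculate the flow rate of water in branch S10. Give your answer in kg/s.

Branch S10 total = 0.392×1530 = 599.76 kg/s.
water in S10 = 0.328×599.76 = 196.72 kg/s.

196.7 kg/s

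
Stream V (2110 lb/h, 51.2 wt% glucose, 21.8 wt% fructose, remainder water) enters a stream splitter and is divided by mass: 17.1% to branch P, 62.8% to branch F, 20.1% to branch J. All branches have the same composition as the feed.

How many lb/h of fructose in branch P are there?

Branch P total = 0.171×2110 = 360.81 lb/h.
fructose in P = 0.218×360.81 = 78.657 lb/h.

78.66 lb/h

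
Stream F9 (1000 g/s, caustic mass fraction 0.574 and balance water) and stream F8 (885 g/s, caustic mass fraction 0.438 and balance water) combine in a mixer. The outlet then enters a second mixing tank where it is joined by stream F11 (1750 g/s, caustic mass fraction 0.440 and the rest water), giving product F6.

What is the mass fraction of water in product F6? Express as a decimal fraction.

0.524

Overall, product flow = 3635 g/s.
water in = 1000×0.426 + 885×0.562 + 1750×0.560 = 1903.4 g/s.
water fraction in F6 = 0.524.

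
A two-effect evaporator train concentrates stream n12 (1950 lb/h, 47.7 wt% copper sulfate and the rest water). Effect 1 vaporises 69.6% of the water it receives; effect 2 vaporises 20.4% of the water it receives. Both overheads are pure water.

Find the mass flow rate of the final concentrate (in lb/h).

1177 lb/h

water in feed = 1950×0.523 = 1019.9 lb/h.
After stage 1: water left = (1−0.696)×1019.9 = 310.03; stream total = 1240.2 lb/h.
After stage 2: water left = (1−0.204)×310.03 = 246.79; final concentrate = 1176.9 lb/h.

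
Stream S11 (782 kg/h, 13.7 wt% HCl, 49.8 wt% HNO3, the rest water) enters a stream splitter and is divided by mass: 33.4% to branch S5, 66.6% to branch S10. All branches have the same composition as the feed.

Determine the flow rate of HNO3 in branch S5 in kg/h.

130.1 kg/h

Branch S5 total = 0.334×782 = 261.19 kg/h.
HNO3 in S5 = 0.498×261.19 = 130.07 kg/h.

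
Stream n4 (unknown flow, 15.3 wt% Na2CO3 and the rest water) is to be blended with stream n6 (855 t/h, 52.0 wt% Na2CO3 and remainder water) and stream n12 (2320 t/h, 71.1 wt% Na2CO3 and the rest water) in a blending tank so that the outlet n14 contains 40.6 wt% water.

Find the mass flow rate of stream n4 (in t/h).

472 t/h

Let n4 be the unknown flow. Total out = 3175 + n4.
water balance: 1080.9 + 0.847·n4 = 0.406·(3175 + n4)
(0.847 − 0.406)·n4 = 0.406×3175 − 1080.9 = 208.17
n4 = 208.17 / 0.441 = 472.04 t/h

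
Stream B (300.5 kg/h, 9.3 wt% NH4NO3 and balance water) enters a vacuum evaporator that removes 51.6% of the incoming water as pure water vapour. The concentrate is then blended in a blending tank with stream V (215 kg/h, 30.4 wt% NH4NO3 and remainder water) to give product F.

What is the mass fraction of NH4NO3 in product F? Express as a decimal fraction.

0.2489

Vapour removed = 0.516×0.907×300.5 = 140.64 kg/h; concentrate = 159.86 kg/h.
NH4NO3 reaching the mixer = 27.947 (from concentrate) + 215×0.304 = 93.306 kg/h.
Product flow = 159.86 + 215 = 374.86 kg/h; NH4NO3 fraction = 0.2489.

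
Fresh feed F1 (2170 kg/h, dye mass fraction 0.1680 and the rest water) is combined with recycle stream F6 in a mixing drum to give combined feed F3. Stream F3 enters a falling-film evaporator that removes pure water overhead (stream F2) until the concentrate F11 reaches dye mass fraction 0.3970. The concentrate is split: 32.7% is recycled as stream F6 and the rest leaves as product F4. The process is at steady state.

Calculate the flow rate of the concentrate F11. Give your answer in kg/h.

Overall dye balance (none leaves overhead): dye in fresh feed = dye in product, i.e. 2170×0.168 = (1−0.327)·F11·0.397.
F11 = 364.56/(0.397×0.673) = 1364.5 kg/h.

1364 kg/h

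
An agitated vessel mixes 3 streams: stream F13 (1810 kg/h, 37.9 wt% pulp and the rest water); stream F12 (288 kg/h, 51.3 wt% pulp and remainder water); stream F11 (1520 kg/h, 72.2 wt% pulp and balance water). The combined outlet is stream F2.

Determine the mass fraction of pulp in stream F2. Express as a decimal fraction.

0.5338

Total flow out = 1810 + 288 + 1520 = 3618 kg/h.
pulp in = 1810×0.379 + 288×0.513 + 1520×0.722 = 1931.2 kg/h.
pulp mass fraction in F2 = 1931.2/3618 = 0.5338.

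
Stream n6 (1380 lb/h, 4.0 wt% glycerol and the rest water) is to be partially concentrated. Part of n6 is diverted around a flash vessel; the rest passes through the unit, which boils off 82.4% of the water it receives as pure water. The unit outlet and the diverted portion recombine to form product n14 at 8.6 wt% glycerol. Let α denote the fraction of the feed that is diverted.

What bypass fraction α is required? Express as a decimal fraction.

All 1380×0.040 = 55.2 lb/h of glycerol reaches n14, so n14 = 55.2/0.086 = 641.86 lb/h and vapour = 738.14 lb/h.
The evaporator receives (1−α)·1380 of feed at 0.960 water and removes 0.824 of that water:
0.824×0.960×(1−α)×1380 = 738.14
(1−α) = 738.14/1091.6 = 0.6762;  α = 0.3238.

0.324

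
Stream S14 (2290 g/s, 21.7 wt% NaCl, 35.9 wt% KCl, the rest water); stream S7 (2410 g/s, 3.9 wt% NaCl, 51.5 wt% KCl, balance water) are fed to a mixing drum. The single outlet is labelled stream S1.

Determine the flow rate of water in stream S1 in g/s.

2046 g/s

water out = water in = 2290×0.424 + 2410×0.446 = 2045.8 g/s.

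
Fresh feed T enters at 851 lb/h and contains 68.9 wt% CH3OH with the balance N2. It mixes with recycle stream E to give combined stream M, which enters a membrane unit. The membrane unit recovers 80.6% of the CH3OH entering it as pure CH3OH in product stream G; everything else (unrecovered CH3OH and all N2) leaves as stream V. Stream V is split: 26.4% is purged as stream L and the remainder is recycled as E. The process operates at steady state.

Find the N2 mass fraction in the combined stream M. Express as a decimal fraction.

N2 enters only via T and leaves only via the purge: 851×0.311 = 0.264×(N2 in V), and the membrane unit passes all N2, so N2 in M = N2 in V = 1002.5 lb/h.
CH3OH in M: m_A = 851×0.689 + (1−0.264)·(1−0.806)·m_A, so m_A = 586.34/0.8572 = 684 lb/h.
M = 684 + 1002.5 = 1686.5 lb/h.
N2 fraction in M = 1002.5/1686.5 = 0.594.

0.594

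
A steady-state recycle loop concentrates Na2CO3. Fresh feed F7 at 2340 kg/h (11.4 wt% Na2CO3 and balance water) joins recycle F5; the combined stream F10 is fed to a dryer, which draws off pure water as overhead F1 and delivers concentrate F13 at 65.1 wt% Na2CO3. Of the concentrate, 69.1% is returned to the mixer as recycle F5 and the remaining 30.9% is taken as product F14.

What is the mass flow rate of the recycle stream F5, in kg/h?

Overall Na2CO3 balance (none leaves overhead): Na2CO3 in fresh feed = Na2CO3 in product, i.e. 2340×0.114 = (1−0.691)·F13·0.651.
F13 = 266.76/(0.651×0.309) = 1326.1 kg/h.
Recycle F5 = 0.691×1326.1 = 916.35 kg/h.

916.3 kg/h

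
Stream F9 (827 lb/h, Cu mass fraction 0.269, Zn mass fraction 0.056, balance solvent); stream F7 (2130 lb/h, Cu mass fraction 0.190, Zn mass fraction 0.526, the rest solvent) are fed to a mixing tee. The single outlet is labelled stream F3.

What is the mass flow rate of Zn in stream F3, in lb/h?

1167 lb/h

Zn out = Zn in = 827×0.056 + 2130×0.526 = 1166.7 lb/h.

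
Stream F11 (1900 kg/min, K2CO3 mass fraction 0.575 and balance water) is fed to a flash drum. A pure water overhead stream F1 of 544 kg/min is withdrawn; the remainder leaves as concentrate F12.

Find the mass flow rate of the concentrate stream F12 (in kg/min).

Concentrate = 1900 − 544 = 1356 kg/min.

1356 kg/min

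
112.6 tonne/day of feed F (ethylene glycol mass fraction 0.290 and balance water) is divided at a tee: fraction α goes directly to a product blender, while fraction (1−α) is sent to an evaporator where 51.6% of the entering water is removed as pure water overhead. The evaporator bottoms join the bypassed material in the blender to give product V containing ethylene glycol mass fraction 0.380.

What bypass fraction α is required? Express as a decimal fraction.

0.354

All 112.6×0.290 = 32.654 tonne/day of ethylene glycol reaches V, so V = 32.654/0.380 = 85.932 tonne/day and vapour = 26.668 tonne/day.
The evaporator receives (1−α)·112.6 of feed at 0.710 water and removes 0.516 of that water:
0.516×0.710×(1−α)×112.6 = 26.668
(1−α) = 26.668/41.252 = 0.6465;  α = 0.3535.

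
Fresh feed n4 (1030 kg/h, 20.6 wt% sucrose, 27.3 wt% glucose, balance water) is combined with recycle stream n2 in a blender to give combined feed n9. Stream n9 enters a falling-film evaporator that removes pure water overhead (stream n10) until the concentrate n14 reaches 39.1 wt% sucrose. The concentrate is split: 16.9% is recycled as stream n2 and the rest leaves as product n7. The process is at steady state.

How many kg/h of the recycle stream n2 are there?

Overall sucrose balance (none leaves overhead): sucrose in fresh feed = sucrose in product, i.e. 1030×0.206 = (1−0.169)·n14·0.391.
n14 = 212.18/(0.391×0.831) = 653.02 kg/h.
Recycle n2 = 0.169×653.02 = 110.36 kg/h.

110.4 kg/h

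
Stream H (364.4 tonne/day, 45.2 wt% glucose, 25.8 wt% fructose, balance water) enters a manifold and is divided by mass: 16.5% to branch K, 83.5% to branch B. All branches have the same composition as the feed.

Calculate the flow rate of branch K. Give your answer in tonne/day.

60.13 tonne/day

Branch K flow = 0.165×364.4 = 60.126 tonne/day.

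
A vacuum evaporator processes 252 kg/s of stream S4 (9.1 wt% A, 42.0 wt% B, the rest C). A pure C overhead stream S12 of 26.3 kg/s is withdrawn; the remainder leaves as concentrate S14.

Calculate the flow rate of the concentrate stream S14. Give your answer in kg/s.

Concentrate = 252 − 26.3 = 225.7 kg/s.

225.7 kg/s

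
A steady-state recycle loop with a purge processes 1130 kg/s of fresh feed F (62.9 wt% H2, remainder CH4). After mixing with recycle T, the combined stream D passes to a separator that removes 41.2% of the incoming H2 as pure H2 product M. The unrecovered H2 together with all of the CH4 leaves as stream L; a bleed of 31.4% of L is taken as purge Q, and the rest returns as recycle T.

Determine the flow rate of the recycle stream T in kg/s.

CH4 enters only via F and leaves only via the purge: 1130×0.371 = 0.314×(CH4 in L), and the separator passes all CH4, so CH4 in D = CH4 in L = 1335.1 kg/s.
H2 in D: m_A = 1130×0.629 + (1−0.314)·(1−0.412)·m_A, so m_A = 710.77/0.5966 = 1191.3 kg/s.
L = (1−0.412)×1191.3 + 1335.1 = 2035.6 kg/s.
Recycle T = (1−0.314)×2035.6 = 1396.4 kg/s.

1396 kg/s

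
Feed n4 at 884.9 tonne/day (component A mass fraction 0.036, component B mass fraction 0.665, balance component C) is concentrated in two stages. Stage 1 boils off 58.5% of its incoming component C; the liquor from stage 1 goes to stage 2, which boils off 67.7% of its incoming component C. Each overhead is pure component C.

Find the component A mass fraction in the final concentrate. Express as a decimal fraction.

component C in feed = 884.9×0.299 = 264.59 tonne/day.
After stage 1: component C left = (1−0.585)×264.59 = 109.8; stream total = 730.12 tonne/day.
After stage 2: component C left = (1−0.677)×109.8 = 35.466; final concentrate = 655.78 tonne/day.
component A fraction = 31.856/655.78 = 0.049.

0.049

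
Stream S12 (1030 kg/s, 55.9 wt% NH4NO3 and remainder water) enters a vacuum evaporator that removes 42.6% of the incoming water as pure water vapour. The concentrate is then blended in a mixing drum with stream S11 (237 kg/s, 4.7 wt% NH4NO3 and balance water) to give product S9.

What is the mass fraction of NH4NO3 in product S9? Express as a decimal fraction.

Vapour removed = 0.426×0.441×1030 = 193.5 kg/s; concentrate = 836.5 kg/s.
NH4NO3 reaching the mixer = 575.77 (from concentrate) + 237×0.047 = 586.91 kg/s.
Product flow = 836.5 + 237 = 1073.5 kg/s; NH4NO3 fraction = 0.5467.

0.5467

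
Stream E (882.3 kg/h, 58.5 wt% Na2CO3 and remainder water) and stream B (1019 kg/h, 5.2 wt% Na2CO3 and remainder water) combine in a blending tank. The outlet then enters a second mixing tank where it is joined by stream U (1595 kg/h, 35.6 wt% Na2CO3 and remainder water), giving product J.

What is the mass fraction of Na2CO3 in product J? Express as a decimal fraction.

0.325

Overall, product flow = 3496.3 kg/h.
Na2CO3 in = 882.3×0.585 + 1019×0.052 + 1595×0.356 = 1137 kg/h.
Na2CO3 fraction in J = 0.325.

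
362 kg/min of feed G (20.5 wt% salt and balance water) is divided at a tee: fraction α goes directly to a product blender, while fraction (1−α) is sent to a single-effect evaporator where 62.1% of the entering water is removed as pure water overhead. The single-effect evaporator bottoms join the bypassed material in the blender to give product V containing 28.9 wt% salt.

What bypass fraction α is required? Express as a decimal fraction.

All 362×0.205 = 74.21 kg/min of salt reaches V, so V = 74.21/0.289 = 256.78 kg/min and vapour = 105.22 kg/min.
The evaporator receives (1−α)·362 of feed at 0.795 water and removes 0.621 of that water:
0.621×0.795×(1−α)×362 = 105.22
(1−α) = 105.22/178.72 = 0.5887;  α = 0.4113.

0.411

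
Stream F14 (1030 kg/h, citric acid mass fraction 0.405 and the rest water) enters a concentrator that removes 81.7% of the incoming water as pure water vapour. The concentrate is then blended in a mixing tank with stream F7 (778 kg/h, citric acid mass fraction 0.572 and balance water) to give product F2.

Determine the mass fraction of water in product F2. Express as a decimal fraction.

Vapour removed = 0.817×0.595×1030 = 500.7 kg/h; concentrate = 529.3 kg/h.
water reaching the mixer = 112.15 (from concentrate) + 778×0.428 = 445.14 kg/h.
Product flow = 529.3 + 778 = 1307.3 kg/h; water fraction = 0.340.

0.340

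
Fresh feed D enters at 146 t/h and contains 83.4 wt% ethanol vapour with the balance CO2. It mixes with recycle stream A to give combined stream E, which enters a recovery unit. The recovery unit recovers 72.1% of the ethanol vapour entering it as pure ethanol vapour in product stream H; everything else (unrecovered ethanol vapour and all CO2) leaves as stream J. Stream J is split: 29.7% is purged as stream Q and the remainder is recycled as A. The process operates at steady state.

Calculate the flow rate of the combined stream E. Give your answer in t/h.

233.1 t/h

CO2 enters only via D and leaves only via the purge: 146×0.166 = 0.297×(CO2 in J), and the recovery unit passes all CO2, so CO2 in E = CO2 in J = 81.603 t/h.
ethanol vapour in E: m_A = 146×0.834 + (1−0.297)·(1−0.721)·m_A, so m_A = 121.76/0.8039 = 151.47 t/h.
E = 151.47 + 81.603 = 233.08 t/h.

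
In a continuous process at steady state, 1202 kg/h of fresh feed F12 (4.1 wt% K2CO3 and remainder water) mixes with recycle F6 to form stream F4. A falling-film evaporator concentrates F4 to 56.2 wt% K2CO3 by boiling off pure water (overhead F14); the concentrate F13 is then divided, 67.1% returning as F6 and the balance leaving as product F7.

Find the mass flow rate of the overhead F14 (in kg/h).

1114 kg/h

Overall K2CO3 balance (none leaves overhead): K2CO3 in fresh feed = K2CO3 in product, i.e. 1202×0.041 = (1−0.671)·F13·0.562.
F13 = 49.282/(0.562×0.329) = 266.54 kg/h.
Recycle F6 = 0.671×266.54 = 178.85 kg/h.
Combined feed F4 = 1202 + 178.85 = 1380.8 kg/h.
Overhead F14 = F4 − F13 = 1380.8 − 266.54 = 1114.3 kg/h.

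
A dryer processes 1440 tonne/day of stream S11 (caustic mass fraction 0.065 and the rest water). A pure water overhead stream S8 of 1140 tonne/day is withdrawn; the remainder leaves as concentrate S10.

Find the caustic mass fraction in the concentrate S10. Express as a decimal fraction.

caustic is not removed: 1440×0.065 = 93.6 tonne/day of caustic enters S10.
Concentrate = 1440 − 1140 = 300 tonne/day.
Mass fraction = 93.6/300 = 0.312.

0.312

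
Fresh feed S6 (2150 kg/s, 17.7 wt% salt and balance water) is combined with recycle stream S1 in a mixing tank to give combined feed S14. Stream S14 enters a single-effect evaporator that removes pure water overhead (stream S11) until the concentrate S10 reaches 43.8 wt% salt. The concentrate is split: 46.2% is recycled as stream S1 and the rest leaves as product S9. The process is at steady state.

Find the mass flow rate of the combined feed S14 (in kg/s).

2896 kg/s

Overall salt balance (none leaves overhead): salt in fresh feed = salt in product, i.e. 2150×0.177 = (1−0.462)·S10·0.438.
S10 = 380.55/(0.438×0.538) = 1614.9 kg/s.
Recycle S1 = 0.462×1614.9 = 746.1 kg/s.
Combined feed S14 = 2150 + 746.1 = 2896.1 kg/s.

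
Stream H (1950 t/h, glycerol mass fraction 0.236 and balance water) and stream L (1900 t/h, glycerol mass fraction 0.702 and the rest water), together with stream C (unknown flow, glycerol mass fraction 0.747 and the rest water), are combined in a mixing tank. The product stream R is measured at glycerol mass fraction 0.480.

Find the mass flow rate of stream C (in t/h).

202.2 t/h

Let C be the unknown flow. Total out = 3850 + C.
glycerol balance: 1794 + 0.747·C = 0.480·(3850 + C)
(0.747 − 0.480)·C = 0.480×3850 − 1794 = 54
C = 54 / 0.267 = 202.25 t/h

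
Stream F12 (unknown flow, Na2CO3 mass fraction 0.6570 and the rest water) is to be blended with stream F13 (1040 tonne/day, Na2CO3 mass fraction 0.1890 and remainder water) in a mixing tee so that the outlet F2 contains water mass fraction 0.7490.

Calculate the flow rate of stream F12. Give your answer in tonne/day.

158.8 tonne/day

Let F12 be the unknown flow. Total out = 1040 + F12.
water balance: 843.44 + 0.343·F12 = 0.749·(1040 + F12)
(0.343 − 0.749)·F12 = 0.749×1040 − 843.44 = -64.48
F12 = -64.48 / -0.406 = 158.82 tonne/day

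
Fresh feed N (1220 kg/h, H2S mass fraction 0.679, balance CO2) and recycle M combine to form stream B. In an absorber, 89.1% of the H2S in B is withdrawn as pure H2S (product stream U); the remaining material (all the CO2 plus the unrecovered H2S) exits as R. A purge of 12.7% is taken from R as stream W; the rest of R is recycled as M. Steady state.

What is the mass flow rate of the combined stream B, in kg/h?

CO2 enters only via N and leaves only via the purge: 1220×0.321 = 0.127×(CO2 in R), and the absorber passes all CO2, so CO2 in B = CO2 in R = 3083.6 kg/h.
H2S in B: m_A = 1220×0.679 + (1−0.127)·(1−0.891)·m_A, so m_A = 828.38/0.9048 = 915.5 kg/h.
B = 915.5 + 3083.6 = 3999.1 kg/h.

3999 kg/h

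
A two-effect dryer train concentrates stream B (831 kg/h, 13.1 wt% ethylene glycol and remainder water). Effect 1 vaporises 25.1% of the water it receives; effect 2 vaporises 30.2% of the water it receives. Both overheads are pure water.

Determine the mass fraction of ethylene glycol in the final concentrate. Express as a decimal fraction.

0.2238

water in feed = 831×0.869 = 722.14 kg/h.
After stage 1: water left = (1−0.251)×722.14 = 540.88; stream total = 649.74 kg/h.
After stage 2: water left = (1−0.302)×540.88 = 377.54; final concentrate = 486.4 kg/h.
ethylene glycol fraction = 108.86/486.4 = 0.2238.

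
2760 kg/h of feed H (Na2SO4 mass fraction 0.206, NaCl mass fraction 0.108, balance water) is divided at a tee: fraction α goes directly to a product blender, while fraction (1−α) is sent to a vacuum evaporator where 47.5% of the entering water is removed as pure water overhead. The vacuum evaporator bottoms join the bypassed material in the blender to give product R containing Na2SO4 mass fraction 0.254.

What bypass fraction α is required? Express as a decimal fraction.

0.420

All 2760×0.206 = 568.56 kg/h of Na2SO4 reaches R, so R = 568.56/0.254 = 2238.4 kg/h and vapour = 521.57 kg/h.
The evaporator receives (1−α)·2760 of feed at 0.686 water and removes 0.475 of that water:
0.475×0.686×(1−α)×2760 = 521.57
(1−α) = 521.57/899.35 = 0.5799;  α = 0.4201.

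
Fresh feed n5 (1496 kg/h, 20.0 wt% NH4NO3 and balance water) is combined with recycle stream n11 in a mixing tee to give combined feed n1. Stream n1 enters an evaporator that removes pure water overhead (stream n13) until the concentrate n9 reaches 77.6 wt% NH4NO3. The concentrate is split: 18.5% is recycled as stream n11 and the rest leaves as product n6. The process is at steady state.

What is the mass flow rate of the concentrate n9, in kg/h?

473.1 kg/h

Overall NH4NO3 balance (none leaves overhead): NH4NO3 in fresh feed = NH4NO3 in product, i.e. 1496×0.200 = (1−0.185)·n9·0.776.
n9 = 299.2/(0.776×0.815) = 473.09 kg/h.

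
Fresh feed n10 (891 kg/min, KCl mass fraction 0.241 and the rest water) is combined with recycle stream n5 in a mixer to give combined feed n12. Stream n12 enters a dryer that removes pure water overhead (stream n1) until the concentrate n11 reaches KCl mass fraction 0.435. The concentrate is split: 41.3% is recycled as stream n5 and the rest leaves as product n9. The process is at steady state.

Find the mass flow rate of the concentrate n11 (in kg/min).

840.9 kg/min

Overall KCl balance (none leaves overhead): KCl in fresh feed = KCl in product, i.e. 891×0.241 = (1−0.413)·n11·0.435.
n11 = 214.73/(0.435×0.587) = 840.94 kg/min.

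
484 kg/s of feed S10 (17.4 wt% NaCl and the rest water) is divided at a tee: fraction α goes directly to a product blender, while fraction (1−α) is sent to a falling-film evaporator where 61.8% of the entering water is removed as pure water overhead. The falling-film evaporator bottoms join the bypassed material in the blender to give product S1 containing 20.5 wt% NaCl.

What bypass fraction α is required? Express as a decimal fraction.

All 484×0.174 = 84.216 kg/s of NaCl reaches S1, so S1 = 84.216/0.205 = 410.81 kg/s and vapour = 73.19 kg/s.
The evaporator receives (1−α)·484 of feed at 0.826 water and removes 0.618 of that water:
0.618×0.826×(1−α)×484 = 73.19
(1−α) = 73.19/247.07 = 0.2962;  α = 0.7038.

0.704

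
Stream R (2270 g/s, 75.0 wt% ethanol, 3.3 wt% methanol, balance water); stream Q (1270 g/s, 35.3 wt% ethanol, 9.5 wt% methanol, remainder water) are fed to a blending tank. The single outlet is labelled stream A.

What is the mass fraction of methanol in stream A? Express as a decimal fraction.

0.055

Total flow out = 2270 + 1270 = 3540 g/s.
methanol in = 2270×0.033 + 1270×0.095 = 195.56 g/s.
methanol mass fraction in A = 195.56/3540 = 0.055.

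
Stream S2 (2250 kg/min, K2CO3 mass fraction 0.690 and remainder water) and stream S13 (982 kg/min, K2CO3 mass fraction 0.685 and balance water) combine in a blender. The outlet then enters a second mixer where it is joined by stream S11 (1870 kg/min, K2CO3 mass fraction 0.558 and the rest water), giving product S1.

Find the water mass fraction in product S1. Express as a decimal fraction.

0.359

Overall, product flow = 5102 kg/min.
water in = 2250×0.310 + 982×0.315 + 1870×0.442 = 1833.4 kg/min.
water fraction in S1 = 0.359.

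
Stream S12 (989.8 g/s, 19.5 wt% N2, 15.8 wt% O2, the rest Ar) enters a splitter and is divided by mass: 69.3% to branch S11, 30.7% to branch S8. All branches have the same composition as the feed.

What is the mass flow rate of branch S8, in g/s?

303.9 g/s

Branch S8 flow = 0.307×989.8 = 303.87 g/s.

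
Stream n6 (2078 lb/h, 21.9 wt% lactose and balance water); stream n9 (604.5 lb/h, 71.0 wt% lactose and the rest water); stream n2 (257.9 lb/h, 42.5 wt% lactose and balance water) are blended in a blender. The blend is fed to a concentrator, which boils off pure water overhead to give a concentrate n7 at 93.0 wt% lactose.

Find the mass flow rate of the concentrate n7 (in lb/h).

1069 lb/h

lactose entering = 2078×0.219 + 604.5×0.710 + 257.9×0.425 = 993.88 lb/h.
All lactose reports to n7, so n7 = 993.88/0.930 = 1068.7 lb/h.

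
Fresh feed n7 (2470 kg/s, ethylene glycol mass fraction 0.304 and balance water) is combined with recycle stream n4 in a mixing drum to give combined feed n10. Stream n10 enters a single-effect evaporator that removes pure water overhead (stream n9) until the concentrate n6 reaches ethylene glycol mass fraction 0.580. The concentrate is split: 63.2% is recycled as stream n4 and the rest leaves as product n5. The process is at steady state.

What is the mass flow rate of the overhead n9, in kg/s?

Overall ethylene glycol balance (none leaves overhead): ethylene glycol in fresh feed = ethylene glycol in product, i.e. 2470×0.304 = (1−0.632)·n6·0.580.
n6 = 750.88/(0.580×0.368) = 3518 kg/s.
Recycle n4 = 0.632×3518 = 2223.4 kg/s.
Combined feed n10 = 2470 + 2223.4 = 4693.4 kg/s.
Overhead n9 = n10 − n6 = 4693.4 − 3518 = 1175.4 kg/s.

1175 kg/s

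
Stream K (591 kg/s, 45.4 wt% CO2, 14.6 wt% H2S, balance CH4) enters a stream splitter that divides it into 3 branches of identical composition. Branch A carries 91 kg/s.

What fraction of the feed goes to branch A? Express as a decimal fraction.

Fraction to A = 91/591 = 0.1540.

0.154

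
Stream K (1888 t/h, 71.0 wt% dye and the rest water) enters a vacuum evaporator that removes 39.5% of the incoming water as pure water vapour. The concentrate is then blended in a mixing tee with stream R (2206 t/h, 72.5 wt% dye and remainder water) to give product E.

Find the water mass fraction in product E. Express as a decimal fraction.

0.2419

Vapour removed = 0.395×0.290×1888 = 216.27 t/h; concentrate = 1671.7 t/h.
water reaching the mixer = 331.25 (from concentrate) + 2206×0.275 = 937.9 t/h.
Product flow = 1671.7 + 2206 = 3877.7 t/h; water fraction = 0.2419.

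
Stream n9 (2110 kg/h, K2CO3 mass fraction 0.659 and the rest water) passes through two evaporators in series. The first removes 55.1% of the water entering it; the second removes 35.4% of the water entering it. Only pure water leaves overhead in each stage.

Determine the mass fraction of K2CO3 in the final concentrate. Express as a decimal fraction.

water in feed = 2110×0.341 = 719.51 kg/h.
After stage 1: water left = (1−0.551)×719.51 = 323.06; stream total = 1713.5 kg/h.
After stage 2: water left = (1−0.354)×323.06 = 208.7; final concentrate = 1599.2 kg/h.
K2CO3 fraction = 1390.5/1599.2 = 0.869.

0.869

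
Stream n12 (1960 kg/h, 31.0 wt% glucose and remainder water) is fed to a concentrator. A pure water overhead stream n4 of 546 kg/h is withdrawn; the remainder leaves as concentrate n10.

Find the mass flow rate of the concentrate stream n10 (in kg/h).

1414 kg/h

Concentrate = 1960 − 546 = 1414 kg/h.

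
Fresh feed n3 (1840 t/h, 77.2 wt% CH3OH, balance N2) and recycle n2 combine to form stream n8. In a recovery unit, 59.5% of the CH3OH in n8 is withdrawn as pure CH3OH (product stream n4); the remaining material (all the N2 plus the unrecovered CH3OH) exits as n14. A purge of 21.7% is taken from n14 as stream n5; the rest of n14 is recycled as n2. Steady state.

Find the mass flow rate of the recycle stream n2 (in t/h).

2173 t/h

N2 enters only via n3 and leaves only via the purge: 1840×0.228 = 0.217×(N2 in n14), and the recovery unit passes all N2, so N2 in n8 = N2 in n14 = 1933.3 t/h.
CH3OH in n8: m_A = 1840×0.772 + (1−0.217)·(1−0.595)·m_A, so m_A = 1420.5/0.6829 = 2080.1 t/h.
n14 = (1−0.595)×2080.1 + 1933.3 = 2775.7 t/h.
Recycle n2 = (1−0.217)×2775.7 = 2173.4 t/h.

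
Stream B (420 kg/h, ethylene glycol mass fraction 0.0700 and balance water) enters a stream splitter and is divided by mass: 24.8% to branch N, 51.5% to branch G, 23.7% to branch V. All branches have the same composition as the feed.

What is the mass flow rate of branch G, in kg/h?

Branch G flow = 0.515×420 = 216.3 kg/h.

216.3 kg/h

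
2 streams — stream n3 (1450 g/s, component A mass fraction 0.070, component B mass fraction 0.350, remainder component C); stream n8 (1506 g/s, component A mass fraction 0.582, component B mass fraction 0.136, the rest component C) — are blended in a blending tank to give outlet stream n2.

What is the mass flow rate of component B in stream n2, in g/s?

712.3 g/s

component B out = component B in = 1450×0.350 + 1506×0.136 = 712.32 g/s.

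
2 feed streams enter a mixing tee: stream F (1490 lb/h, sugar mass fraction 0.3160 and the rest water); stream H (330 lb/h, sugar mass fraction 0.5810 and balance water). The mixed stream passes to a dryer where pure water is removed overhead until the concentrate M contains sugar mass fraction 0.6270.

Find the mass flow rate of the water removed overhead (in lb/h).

sugar entering = 1490×0.316 + 330×0.581 = 662.57 lb/h.
All sugar reports to M, so M = 662.57/0.627 = 1056.7 lb/h.
Total feed = 1820 lb/h; overhead = 1820 − 1056.7 = 763.27 lb/h.

763.3 lb/h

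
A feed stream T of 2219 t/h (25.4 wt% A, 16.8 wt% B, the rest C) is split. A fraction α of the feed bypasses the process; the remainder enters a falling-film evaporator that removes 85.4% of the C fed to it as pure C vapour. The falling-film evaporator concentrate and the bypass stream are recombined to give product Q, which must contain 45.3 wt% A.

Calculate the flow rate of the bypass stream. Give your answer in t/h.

All 2219×0.254 = 563.63 t/h of A reaches Q, so Q = 563.63/0.453 = 1244.2 t/h and vapour = 974.79 t/h.
The evaporator receives (1−α)·2219 of feed at 0.578 C and removes 0.854 of that C:
0.854×0.578×(1−α)×2219 = 974.79
(1−α) = 974.79/1095.3 = 0.8900;  α = 0.1100.
Bypass flow = 0.1100×2219 = 244.18 t/h.

244.2 t/h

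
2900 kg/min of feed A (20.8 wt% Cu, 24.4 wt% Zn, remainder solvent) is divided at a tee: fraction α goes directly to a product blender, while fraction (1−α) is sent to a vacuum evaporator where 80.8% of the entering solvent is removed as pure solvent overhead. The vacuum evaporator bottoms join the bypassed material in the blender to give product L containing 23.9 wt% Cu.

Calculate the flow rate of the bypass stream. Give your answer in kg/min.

All 2900×0.208 = 603.2 kg/min of Cu reaches L, so L = 603.2/0.239 = 2523.8 kg/min and vapour = 376.15 kg/min.
The evaporator receives (1−α)·2900 of feed at 0.548 solvent and removes 0.808 of that solvent:
0.808×0.548×(1−α)×2900 = 376.15
(1−α) = 376.15/1284.1 = 0.2929;  α = 0.7071.
Bypass flow = 0.7071×2900 = 2050.5 kg/min.

2050 kg/min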